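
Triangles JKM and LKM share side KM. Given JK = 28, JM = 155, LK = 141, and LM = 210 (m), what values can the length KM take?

127 < KM < 183

From triangle JKM: |28 − 155| < KM < 28 + 155, i.e. 127 < KM < 183.
From triangle LKM: 69 < KM < 351.
Both must hold, so KM lies in the intersection.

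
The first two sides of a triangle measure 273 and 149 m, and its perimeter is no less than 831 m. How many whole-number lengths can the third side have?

Triangle inequality: 124 < x < 422. Perimeter ≥ 831 gives x ≥ 831 − 273 − 149 = 409.
So 409 ≤ x < 422; integers 409 through 421: 13 values.

13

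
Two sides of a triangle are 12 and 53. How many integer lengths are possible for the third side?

The third side lies in the open interval (41, 65).
Integers from 42 to 64 inclusive: 64 − 42 + 1 = 23.

23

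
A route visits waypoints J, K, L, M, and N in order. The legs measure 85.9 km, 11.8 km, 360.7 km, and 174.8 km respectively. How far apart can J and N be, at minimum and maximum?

88.2 ≤ JN ≤ 633.2 km

The maximum is all hops collinear in one direction: 85.9 + 11.8 + 360.7 + 174.8 = 633.2.
The longest hop is 360.7; the others sum to 272.5. Folding the others back against it leaves at least 360.7 − 272.5 = 88.2.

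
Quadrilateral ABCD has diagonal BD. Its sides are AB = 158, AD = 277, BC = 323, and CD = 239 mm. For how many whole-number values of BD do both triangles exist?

From triangle ABD: 119 < BD < 435.
From triangle CBD: 84 < BD < 562.
Intersection: 119 < BD < 435, so integers 120 through 434: 315 values.

315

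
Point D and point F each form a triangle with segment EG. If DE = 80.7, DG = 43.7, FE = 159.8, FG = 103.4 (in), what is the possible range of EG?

From triangle DEG: |80.7 − 43.7| < EG < 80.7 + 43.7, i.e. 37.0 < EG < 124.4.
From triangle FEG: 56.4 < EG < 263.2.
Both must hold, so EG lies in the intersection.

56.4 < EG < 124.4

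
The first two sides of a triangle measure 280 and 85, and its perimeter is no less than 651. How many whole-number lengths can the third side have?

Triangle inequality: 195 < x < 365. Perimeter ≥ 651 gives x ≥ 651 − 280 − 85 = 286.
So 286 ≤ x < 365; integers 286 through 364: 79 values.

79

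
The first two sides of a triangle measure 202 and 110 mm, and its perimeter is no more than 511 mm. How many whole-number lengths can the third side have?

107

Triangle inequality: 92 < x < 312. Perimeter ≤ 511 gives x ≤ 511 − 202 − 110 = 199.
So 92 < x ≤ 199; integers 93 through 199: 107 values.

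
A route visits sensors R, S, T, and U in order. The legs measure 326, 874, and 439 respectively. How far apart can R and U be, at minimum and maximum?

The maximum is all hops collinear in one direction: 326 + 874 + 439 = 1639.
The longest hop is 874; the others sum to 765. Folding the others back against it leaves at least 874 − 765 = 109.

109 ≤ RU ≤ 1639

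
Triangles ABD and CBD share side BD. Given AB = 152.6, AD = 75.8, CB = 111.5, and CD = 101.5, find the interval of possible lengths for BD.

From triangle ABD: |152.6 − 75.8| < BD < 152.6 + 75.8, i.e. 76.8 < BD < 228.4.
From triangle CBD: 10.0 < BD < 213.0.
Both must hold, so BD lies in the intersection.

76.8 < BD < 213.0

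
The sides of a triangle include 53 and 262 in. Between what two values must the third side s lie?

By the triangle inequality, s must be less than 53 + 262 = 315 and greater than |53 − 262| = 209.

209 < s < 315 (in)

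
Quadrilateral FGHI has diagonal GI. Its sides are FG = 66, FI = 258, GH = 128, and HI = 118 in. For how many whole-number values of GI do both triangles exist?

From triangle FGI: 192 < GI < 324.
From triangle HGI: 10 < GI < 246.
Intersection: 192 < GI < 246, so integers 193 through 245: 53 values.

53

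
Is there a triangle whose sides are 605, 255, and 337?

No

The longest side is 605, but the other two sum to only 592.
592 < 605, so the triangle inequality fails.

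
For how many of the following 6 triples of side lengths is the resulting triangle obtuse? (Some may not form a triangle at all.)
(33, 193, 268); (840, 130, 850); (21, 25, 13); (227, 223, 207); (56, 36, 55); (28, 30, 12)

(33,193,268): 33+193 ≤ 268, not a triangle
(840,130,850): 130²+840² = 722500 = 850² → right
(21,25,13): 13²+21² = 610 < 625 = 25² → obtuse
(227,223,207): 207²+223² = 92578 > 51529 = 227² → acute
(56,36,55): 36²+55² = 4321 > 3136 = 56² → acute
(28,30,12): 12²+28² = 928 > 900 = 30² → acute
1 of the 6 is obtuse.

1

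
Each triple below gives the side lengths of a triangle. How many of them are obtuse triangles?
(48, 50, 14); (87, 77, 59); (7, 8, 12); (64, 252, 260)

(48,50,14): 14²+48² = 2500 = 50² → right
(87,77,59): 59²+77² = 9410 > 7569 = 87² → acute
(7,8,12): 7²+8² = 113 < 144 = 12² → obtuse
(64,252,260): 64²+252² = 67600 = 260² → right
1 of the 4 is obtuse.

1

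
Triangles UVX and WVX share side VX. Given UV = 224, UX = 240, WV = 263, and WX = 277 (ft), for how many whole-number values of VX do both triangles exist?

From triangle UVX: 16 < VX < 464.
From triangle WVX: 14 < VX < 540.
Intersection: 16 < VX < 464, so integers 17 through 463: 447 values.

447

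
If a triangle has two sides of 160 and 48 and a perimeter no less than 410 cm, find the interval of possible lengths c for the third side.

202 ≤ c < 208

Triangle inequality alone gives 112 < c < 208.
The perimeter condition gives c ≥ 410 − 160 − 48 = 202.
Intersecting the two: 202 ≤ c < 208.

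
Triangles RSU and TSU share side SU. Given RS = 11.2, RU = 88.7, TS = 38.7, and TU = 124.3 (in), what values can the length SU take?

From triangle RSU: |11.2 − 88.7| < SU < 11.2 + 88.7, i.e. 77.5 < SU < 99.9.
From triangle TSU: 85.6 < SU < 163.0.
Both must hold, so SU lies in the intersection.

85.6 < SU < 99.9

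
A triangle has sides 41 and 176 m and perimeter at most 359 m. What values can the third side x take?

135 < x ≤ 142

Triangle inequality alone gives 135 < x < 217.
The perimeter condition gives x ≤ 359 − 41 − 176 = 142.
Intersecting the two: 135 < x ≤ 142.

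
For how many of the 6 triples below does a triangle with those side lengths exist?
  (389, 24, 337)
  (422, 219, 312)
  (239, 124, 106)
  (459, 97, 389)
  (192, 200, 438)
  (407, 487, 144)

3

(24,337,389): 24+337 ≤ 389 → not valid
(219,312,422): 219+312 > 422 → valid
(106,124,239): 106+124 ≤ 239 → not valid
(97,389,459): 97+389 > 459 → valid
(192,200,438): 192+200 ≤ 438 → not valid
(144,407,487): 144+407 > 487 → valid
3 of the 6 triples form a triangle.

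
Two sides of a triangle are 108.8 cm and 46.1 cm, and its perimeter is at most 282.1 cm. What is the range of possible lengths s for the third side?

Triangle inequality alone gives 62.7 < s < 154.9.
The perimeter condition gives s ≤ 282.1 − 108.8 − 46.1 = 127.2.
Intersecting the two: 62.7 < s ≤ 127.2.

62.7 < s ≤ 127.2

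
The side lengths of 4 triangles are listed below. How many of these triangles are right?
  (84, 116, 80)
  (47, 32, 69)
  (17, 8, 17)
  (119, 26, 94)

1

(84,116,80): 80²+84² = 13456 = 116² → right
(47,32,69): 32²+47² = 3233 < 4761 = 69² → obtuse
(17,8,17): 8²+17² = 353 > 289 = 17² → acute
(119,26,94): 26²+94² = 9512 < 14161 = 119² → obtuse
1 of the 4 is right.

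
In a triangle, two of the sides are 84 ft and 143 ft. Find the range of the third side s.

59 < s < 227 (ft)

By the triangle inequality, s must be less than 84 + 143 = 227 and greater than |84 − 143| = 59.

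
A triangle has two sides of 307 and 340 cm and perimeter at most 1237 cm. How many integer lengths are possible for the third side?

Triangle inequality: 33 < x < 647. Perimeter ≤ 1237 gives x ≤ 1237 − 307 − 340 = 590.
So 33 < x ≤ 590; integers 34 through 590: 557 values.

557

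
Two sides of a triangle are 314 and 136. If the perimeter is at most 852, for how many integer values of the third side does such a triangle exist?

Triangle inequality: 178 < x < 450. Perimeter ≤ 852 gives x ≤ 852 − 314 − 136 = 402.
So 178 < x ≤ 402; integers 179 through 402: 224 values.

224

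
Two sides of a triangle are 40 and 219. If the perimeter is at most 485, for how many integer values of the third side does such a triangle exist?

47

Triangle inequality: 179 < x < 259. Perimeter ≤ 485 gives x ≤ 485 − 40 − 219 = 226.
So 179 < x ≤ 226; integers 180 through 226: 47 values.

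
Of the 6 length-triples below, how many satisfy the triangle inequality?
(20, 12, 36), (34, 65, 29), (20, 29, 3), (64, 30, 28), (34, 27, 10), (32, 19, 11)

(12,20,36): 12+20 ≤ 36 → not valid
(29,34,65): 29+34 ≤ 65 → not valid
(3,20,29): 3+20 ≤ 29 → not valid
(28,30,64): 28+30 ≤ 64 → not valid
(10,27,34): 10+27 > 34 → valid
(11,19,32): 11+19 ≤ 32 → not valid
1 of the 6 triples forms a triangle.

1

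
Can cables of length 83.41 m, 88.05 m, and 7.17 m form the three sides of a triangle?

The longest side is 88.05, and the other two sum to 90.58.
Since 90.58 > 88.05, the triangle inequality holds.

Yes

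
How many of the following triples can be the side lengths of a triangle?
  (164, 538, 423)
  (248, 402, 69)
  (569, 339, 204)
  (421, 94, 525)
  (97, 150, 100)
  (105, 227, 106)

(164,423,538): 164+423 > 538 → valid
(69,248,402): 69+248 ≤ 402 → not valid
(204,339,569): 204+339 ≤ 569 → not valid
(94,421,525): 94+421 ≤ 525 → not valid
(97,100,150): 97+100 > 150 → valid
(105,106,227): 105+106 ≤ 227 → not valid
2 of the 6 triples form a triangle.

2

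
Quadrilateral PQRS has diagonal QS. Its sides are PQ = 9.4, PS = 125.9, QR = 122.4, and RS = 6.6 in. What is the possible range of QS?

From triangle PQS: |9.4 − 125.9| < QS < 9.4 + 125.9, i.e. 116.5 < QS < 135.3.
From triangle RQS: 115.8 < QS < 129.0.
Both must hold, so QS lies in the intersection.

116.5 < QS < 129.0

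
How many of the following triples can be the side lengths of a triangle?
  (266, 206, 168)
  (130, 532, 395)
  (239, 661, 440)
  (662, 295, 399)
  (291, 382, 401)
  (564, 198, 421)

5

(168,206,266): 168+206 > 266 → valid
(130,395,532): 130+395 ≤ 532 → not valid
(239,440,661): 239+440 > 661 → valid
(295,399,662): 295+399 > 662 → valid
(291,382,401): 291+382 > 401 → valid
(198,421,564): 198+421 > 564 → valid
5 of the 6 triples form a triangle.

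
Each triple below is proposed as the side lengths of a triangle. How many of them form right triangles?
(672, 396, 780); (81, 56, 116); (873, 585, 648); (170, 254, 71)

(672,396,780): 396²+672² = 608400 = 780² → right
(81,56,116): 56²+81² = 9697 < 13456 = 116² → obtuse
(873,585,648): 585²+648² = 762129 = 873² → right
(170,254,71): 71+170 ≤ 254, not a triangle
2 of the 4 are right.

2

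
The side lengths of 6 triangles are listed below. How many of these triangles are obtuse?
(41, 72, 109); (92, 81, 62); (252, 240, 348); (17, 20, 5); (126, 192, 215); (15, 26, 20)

(41,72,109): 41²+72² = 6865 < 11881 = 109² → obtuse
(92,81,62): 62²+81² = 10405 > 8464 = 92² → acute
(252,240,348): 240²+252² = 121104 = 348² → right
(17,20,5): 5²+17² = 314 < 400 = 20² → obtuse
(126,192,215): 126²+192² = 52740 > 46225 = 215² → acute
(15,26,20): 15²+20² = 625 < 676 = 26² → obtuse
3 of the 6 are obtuse.

3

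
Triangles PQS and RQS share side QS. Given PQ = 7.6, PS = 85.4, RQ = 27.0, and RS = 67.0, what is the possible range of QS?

From triangle PQS: |7.6 − 85.4| < QS < 7.6 + 85.4, i.e. 77.8 < QS < 93.0.
From triangle RQS: 40.0 < QS < 94.0.
Both must hold, so QS lies in the intersection.

77.8 < QS < 93.0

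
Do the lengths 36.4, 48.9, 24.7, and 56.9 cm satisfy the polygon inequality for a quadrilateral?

Yes

A quadrilateral exists iff every side is shorter than the sum of the others — equivalently, the longest side is less than the sum of the rest.
Longest side 56.9 < 110.0 (sum of the remaining 3), so yes.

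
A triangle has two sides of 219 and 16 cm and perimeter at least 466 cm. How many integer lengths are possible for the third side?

Triangle inequality: 203 < x < 235. Perimeter ≥ 466 gives x ≥ 466 − 219 − 16 = 231.
So 231 ≤ x < 235; integers 231 through 234: 4 values.

4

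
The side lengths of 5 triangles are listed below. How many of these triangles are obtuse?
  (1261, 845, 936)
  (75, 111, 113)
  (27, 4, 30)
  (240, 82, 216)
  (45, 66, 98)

3

(1261,845,936): 845²+936² = 1590121 = 1261² → right
(75,111,113): 75²+111² = 17946 > 12769 = 113² → acute
(27,4,30): 4²+27² = 745 < 900 = 30² → obtuse
(240,82,216): 82²+216² = 53380 < 57600 = 240² → obtuse
(45,66,98): 45²+66² = 6381 < 9604 = 98² → obtuse
3 of the 5 are obtuse.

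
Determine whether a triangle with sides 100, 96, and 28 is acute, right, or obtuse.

Compare the square of the longest side to the sum of squares of the other two: 28² + 96² = 10000 = 100².

right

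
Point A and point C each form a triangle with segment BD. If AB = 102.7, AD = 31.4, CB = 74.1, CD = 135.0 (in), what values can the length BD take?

71.3 < BD < 134.1

From triangle ABD: |102.7 − 31.4| < BD < 102.7 + 31.4, i.e. 71.3 < BD < 134.1.
From triangle CBD: 60.9 < BD < 209.1.
Both must hold, so BD lies in the intersection.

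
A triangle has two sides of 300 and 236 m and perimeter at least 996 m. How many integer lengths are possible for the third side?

76

Triangle inequality: 64 < x < 536. Perimeter ≥ 996 gives x ≥ 996 − 300 − 236 = 460.
So 460 ≤ x < 536; integers 460 through 535: 76 values.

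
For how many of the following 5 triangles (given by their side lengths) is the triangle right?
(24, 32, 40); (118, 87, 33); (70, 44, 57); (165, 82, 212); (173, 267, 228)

1

(24,32,40): 24²+32² = 1600 = 40² → right
(118,87,33): 33²+87² = 8658 < 13924 = 118² → obtuse
(70,44,57): 44²+57² = 5185 > 4900 = 70² → acute
(165,82,212): 82²+165² = 33949 < 44944 = 212² → obtuse
(173,267,228): 173²+228² = 81913 > 71289 = 267² → acute
1 of the 5 is right.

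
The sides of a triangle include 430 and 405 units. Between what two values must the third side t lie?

25 < t < 835

By the triangle inequality, t must be less than 430 + 405 = 835 and greater than |430 − 405| = 25.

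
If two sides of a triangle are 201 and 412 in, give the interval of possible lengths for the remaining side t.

211 < t < 613 (in)

By the triangle inequality, t must be less than 201 + 412 = 613 and greater than |201 − 412| = 211.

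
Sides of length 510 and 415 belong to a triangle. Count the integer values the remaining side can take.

The third side lies in the open interval (95, 925).
Integers from 96 to 924 inclusive: 924 − 96 + 1 = 829.

829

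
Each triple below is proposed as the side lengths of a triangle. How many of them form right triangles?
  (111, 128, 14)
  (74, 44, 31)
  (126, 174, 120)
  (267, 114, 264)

(111,128,14): 14+111 ≤ 128, not a triangle
(74,44,31): 31²+44² = 2897 < 5476 = 74² → obtuse
(126,174,120): 120²+126² = 30276 = 174² → right
(267,114,264): 114²+264² = 82692 > 71289 = 267² → acute
1 of the 4 is right.

1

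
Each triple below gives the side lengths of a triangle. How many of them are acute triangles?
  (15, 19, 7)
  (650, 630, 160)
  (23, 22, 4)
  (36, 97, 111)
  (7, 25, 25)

(15,19,7): 7²+15² = 274 < 361 = 19² → obtuse
(650,630,160): 160²+630² = 422500 = 650² → right
(23,22,4): 4²+22² = 500 < 529 = 23² → obtuse
(36,97,111): 36²+97² = 10705 < 12321 = 111² → obtuse
(7,25,25): 7²+25² = 674 > 625 = 25² → acute
1 of the 5 is acute.

1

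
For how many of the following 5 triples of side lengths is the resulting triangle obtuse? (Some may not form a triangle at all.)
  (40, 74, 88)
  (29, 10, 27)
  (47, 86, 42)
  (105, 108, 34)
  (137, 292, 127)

3

(40,74,88): 40²+74² = 7076 < 7744 = 88² → obtuse
(29,10,27): 10²+27² = 829 < 841 = 29² → obtuse
(47,86,42): 42²+47² = 3973 < 7396 = 86² → obtuse
(105,108,34): 34²+105² = 12181 > 11664 = 108² → acute
(137,292,127): 127+137 ≤ 292, not a triangle
3 of the 5 are obtuse.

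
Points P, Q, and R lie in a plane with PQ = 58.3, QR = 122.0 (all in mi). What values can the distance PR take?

63.7 ≤ PR ≤ 180.3 mi

By the triangle inequality, |58.3 − 122.0| ≤ PR ≤ 58.3 + 122.0.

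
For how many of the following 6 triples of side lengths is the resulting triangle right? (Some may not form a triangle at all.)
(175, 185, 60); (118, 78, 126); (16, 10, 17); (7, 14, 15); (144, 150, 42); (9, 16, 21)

2

(175,185,60): 60²+175² = 34225 = 185² → right
(118,78,126): 78²+118² = 20008 > 15876 = 126² → acute
(16,10,17): 10²+16² = 356 > 289 = 17² → acute
(7,14,15): 7²+14² = 245 > 225 = 15² → acute
(144,150,42): 42²+144² = 22500 = 150² → right
(9,16,21): 9²+16² = 337 < 441 = 21² → obtuse
2 of the 6 are right.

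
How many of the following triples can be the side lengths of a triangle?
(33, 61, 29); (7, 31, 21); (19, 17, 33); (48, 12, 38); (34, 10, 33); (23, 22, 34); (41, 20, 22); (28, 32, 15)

(29,33,61): 29+33 > 61 → valid
(7,21,31): 7+21 ≤ 31 → not valid
(17,19,33): 17+19 > 33 → valid
(12,38,48): 12+38 > 48 → valid
(10,33,34): 10+33 > 34 → valid
(22,23,34): 22+23 > 34 → valid
(20,22,41): 20+22 > 41 → valid
(15,28,32): 15+28 > 32 → valid
7 of the 8 triples form a triangle.

7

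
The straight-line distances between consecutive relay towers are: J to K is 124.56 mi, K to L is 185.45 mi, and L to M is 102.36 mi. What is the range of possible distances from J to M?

The maximum is all hops collinear in one direction: 124.56 + 185.45 + 102.36 = 412.37.
The longest hop is 185.45; the others sum to 226.92. Since 185.45 ≤ 226.92, the path can fold back on itself completely, so the minimum distance is 0.

0 ≤ JM ≤ 412.37 mi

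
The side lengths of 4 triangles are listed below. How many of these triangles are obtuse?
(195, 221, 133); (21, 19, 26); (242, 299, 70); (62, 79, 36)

(195,221,133): 133²+195² = 55714 > 48841 = 221² → acute
(21,19,26): 19²+21² = 802 > 676 = 26² → acute
(242,299,70): 70²+242² = 63464 < 89401 = 299² → obtuse
(62,79,36): 36²+62² = 5140 < 6241 = 79² → obtuse
2 of the 4 are obtuse.

2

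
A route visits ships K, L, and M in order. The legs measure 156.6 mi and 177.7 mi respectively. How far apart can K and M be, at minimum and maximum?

By the triangle inequality, |156.6 − 177.7| ≤ KM ≤ 156.6 + 177.7.

21.1 ≤ KM ≤ 334.3 mi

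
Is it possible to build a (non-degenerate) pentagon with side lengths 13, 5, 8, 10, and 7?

Yes

A pentagon exists iff every side is shorter than the sum of the others — equivalently, the longest side is less than the sum of the rest.
Longest side 13 < 30 (sum of the remaining 4), so yes.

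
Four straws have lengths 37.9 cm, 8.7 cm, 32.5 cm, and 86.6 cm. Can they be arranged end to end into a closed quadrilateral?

For a quadrilateral, each side must be shorter than the sum of the others.
Here the longest side is 86.6, but the remaining 3 sides sum to only 79.1.

No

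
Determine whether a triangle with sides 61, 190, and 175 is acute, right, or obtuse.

Compare the square of the longest side to the sum of squares of the other two: 61² + 175² = 34346 < 36100 = 190².

obtuse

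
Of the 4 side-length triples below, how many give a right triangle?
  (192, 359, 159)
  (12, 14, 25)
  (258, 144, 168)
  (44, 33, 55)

1

(192,359,159): 159+192 ≤ 359, not a triangle
(12,14,25): 12²+14² = 340 < 625 = 25² → obtuse
(258,144,168): 144²+168² = 48960 < 66564 = 258² → obtuse
(44,33,55): 33²+44² = 3025 = 55² → right
1 of the 4 is right.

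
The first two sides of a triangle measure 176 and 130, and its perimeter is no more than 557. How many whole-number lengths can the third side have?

Triangle inequality: 46 < x < 306. Perimeter ≤ 557 gives x ≤ 557 − 176 − 130 = 251.
So 46 < x ≤ 251; integers 47 through 251: 205 values.

205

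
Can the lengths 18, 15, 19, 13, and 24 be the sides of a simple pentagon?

Yes

A pentagon exists iff every side is shorter than the sum of the others — equivalently, the longest side is less than the sum of the rest.
Longest side 24 < 65 (sum of the remaining 4), so yes.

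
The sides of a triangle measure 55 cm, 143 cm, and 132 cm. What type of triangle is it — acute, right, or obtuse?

right

Compare the square of the longest side to the sum of squares of the other two: 55² + 132² = 20449 = 143².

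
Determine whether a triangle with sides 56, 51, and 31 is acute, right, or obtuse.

Compare the square of the longest side to the sum of squares of the other two: 31² + 51² = 3562 > 3136 = 56².

acute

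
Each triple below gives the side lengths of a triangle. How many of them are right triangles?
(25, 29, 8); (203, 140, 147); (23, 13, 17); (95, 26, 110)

(25,29,8): 8²+25² = 689 < 841 = 29² → obtuse
(203,140,147): 140²+147² = 41209 = 203² → right
(23,13,17): 13²+17² = 458 < 529 = 23² → obtuse
(95,26,110): 26²+95² = 9701 < 12100 = 110² → obtuse
1 of the 4 is right.

1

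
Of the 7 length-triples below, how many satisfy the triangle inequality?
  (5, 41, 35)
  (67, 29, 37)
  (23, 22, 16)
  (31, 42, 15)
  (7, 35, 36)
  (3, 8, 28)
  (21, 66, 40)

(5,35,41): 5+35 ≤ 41 → not valid
(29,37,67): 29+37 ≤ 67 → not valid
(16,22,23): 16+22 > 23 → valid
(15,31,42): 15+31 > 42 → valid
(7,35,36): 7+35 > 36 → valid
(3,8,28): 3+8 ≤ 28 → not valid
(21,40,66): 21+40 ≤ 66 → not valid
3 of the 7 triples form a triangle.

3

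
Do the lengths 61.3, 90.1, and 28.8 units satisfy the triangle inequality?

The two shorter sides sum to 90.1, exactly equal to the longest side 90.1.
That gives only a degenerate (flat) triangle — the inequality must be strict.

No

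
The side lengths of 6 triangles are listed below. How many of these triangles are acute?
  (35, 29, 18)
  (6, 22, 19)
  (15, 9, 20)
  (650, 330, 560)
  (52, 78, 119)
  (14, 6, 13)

1

(35,29,18): 18²+29² = 1165 < 1225 = 35² → obtuse
(6,22,19): 6²+19² = 397 < 484 = 22² → obtuse
(15,9,20): 9²+15² = 306 < 400 = 20² → obtuse
(650,330,560): 330²+560² = 422500 = 650² → right
(52,78,119): 52²+78² = 8788 < 14161 = 119² → obtuse
(14,6,13): 6²+13² = 205 > 196 = 14² → acute
1 of the 6 is acute.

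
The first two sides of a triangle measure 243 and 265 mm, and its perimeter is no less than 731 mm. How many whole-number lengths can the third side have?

285

Triangle inequality: 22 < x < 508. Perimeter ≥ 731 gives x ≥ 731 − 243 − 265 = 223.
So 223 ≤ x < 508; integers 223 through 507: 285 values.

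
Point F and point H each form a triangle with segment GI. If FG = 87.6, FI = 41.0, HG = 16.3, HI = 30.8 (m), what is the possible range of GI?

From triangle FGI: |87.6 − 41.0| < GI < 87.6 + 41.0, i.e. 46.6 < GI < 128.6.
From triangle HGI: 14.5 < GI < 47.1.
Both must hold, so GI lies in the intersection.

46.6 < GI < 47.1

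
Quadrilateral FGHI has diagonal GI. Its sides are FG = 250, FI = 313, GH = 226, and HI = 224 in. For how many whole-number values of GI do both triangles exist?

From triangle FGI: 63 < GI < 563.
From triangle HGI: 2 < GI < 450.
Intersection: 63 < GI < 450, so integers 64 through 449: 386 values.

386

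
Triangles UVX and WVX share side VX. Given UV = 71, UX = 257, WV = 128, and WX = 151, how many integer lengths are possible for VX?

92

From triangle UVX: 186 < VX < 328.
From triangle WVX: 23 < VX < 279.
Intersection: 186 < VX < 279, so integers 187 through 278: 92 values.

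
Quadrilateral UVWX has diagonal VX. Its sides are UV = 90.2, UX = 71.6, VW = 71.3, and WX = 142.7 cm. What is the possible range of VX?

71.4 < VX < 161.8

From triangle UVX: |90.2 − 71.6| < VX < 90.2 + 71.6, i.e. 18.6 < VX < 161.8.
From triangle WVX: 71.4 < VX < 214.0.
Both must hold, so VX lies in the intersection.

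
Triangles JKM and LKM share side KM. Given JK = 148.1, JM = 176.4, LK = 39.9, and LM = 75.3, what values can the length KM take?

From triangle JKM: |148.1 − 176.4| < KM < 148.1 + 176.4, i.e. 28.3 < KM < 324.5.
From triangle LKM: 35.4 < KM < 115.2.
Both must hold, so KM lies in the intersection.

35.4 < KM < 115.2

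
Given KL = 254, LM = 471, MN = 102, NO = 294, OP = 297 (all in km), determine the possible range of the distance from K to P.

The maximum is all hops collinear in one direction: 254 + 471 + 102 + 294 + 297 = 1418.
The longest hop is 471; the others sum to 947. Since 471 ≤ 947, the path can fold back on itself completely, so the minimum distance is 0.

0 ≤ KP ≤ 1418 km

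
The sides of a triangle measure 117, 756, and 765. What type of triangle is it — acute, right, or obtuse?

right

Compare the square of the longest side to the sum of squares of the other two: 117² + 756² = 585225 = 765².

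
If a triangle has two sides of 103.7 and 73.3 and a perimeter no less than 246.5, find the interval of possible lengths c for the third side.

69.5 ≤ c < 177.0

Triangle inequality alone gives 30.4 < c < 177.0.
The perimeter condition gives c ≥ 246.5 − 103.7 − 73.3 = 69.5.
Intersecting the two: 69.5 ≤ c < 177.0.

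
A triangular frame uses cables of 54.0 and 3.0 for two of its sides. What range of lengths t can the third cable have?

51.0 < t < 57.0

By the triangle inequality, t must be less than 54.0 + 3.0 = 57.0 and greater than |54.0 − 3.0| = 51.0.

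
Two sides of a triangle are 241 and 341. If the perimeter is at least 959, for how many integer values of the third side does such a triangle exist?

205

Triangle inequality: 100 < x < 582. Perimeter ≥ 959 gives x ≥ 959 − 241 − 341 = 377.
So 377 ≤ x < 582; integers 377 through 581: 205 values.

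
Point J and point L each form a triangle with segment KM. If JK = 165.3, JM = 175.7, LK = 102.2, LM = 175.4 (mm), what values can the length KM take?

73.2 < KM < 277.6

From triangle JKM: |165.3 − 175.7| < KM < 165.3 + 175.7, i.e. 10.4 < KM < 341.0.
From triangle LKM: 73.2 < KM < 277.6.
Both must hold, so KM lies in the intersection.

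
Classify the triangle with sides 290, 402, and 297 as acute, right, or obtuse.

Compare the square of the longest side to the sum of squares of the other two: 290² + 297² = 172309 > 161604 = 402².

acute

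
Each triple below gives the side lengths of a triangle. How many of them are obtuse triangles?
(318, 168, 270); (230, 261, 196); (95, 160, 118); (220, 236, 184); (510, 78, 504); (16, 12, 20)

(318,168,270): 168²+270² = 101124 = 318² → right
(230,261,196): 196²+230² = 91316 > 68121 = 261² → acute
(95,160,118): 95²+118² = 22949 < 25600 = 160² → obtuse
(220,236,184): 184²+220² = 82256 > 55696 = 236² → acute
(510,78,504): 78²+504² = 260100 = 510² → right
(16,12,20): 12²+16² = 400 = 20² → right
1 of the 6 is obtuse.

1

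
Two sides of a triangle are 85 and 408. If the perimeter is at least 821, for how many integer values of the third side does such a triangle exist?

165

Triangle inequality: 323 < x < 493. Perimeter ≥ 821 gives x ≥ 821 − 85 − 408 = 328.
So 328 ≤ x < 493; integers 328 through 492: 165 values.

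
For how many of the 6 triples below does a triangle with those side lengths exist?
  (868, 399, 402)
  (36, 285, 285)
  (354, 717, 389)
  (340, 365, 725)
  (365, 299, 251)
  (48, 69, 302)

(399,402,868): 399+402 ≤ 868 → not valid
(36,285,285): 36+285 > 285 → valid
(354,389,717): 354+389 > 717 → valid
(340,365,725): 340+365 ≤ 725 → not valid
(251,299,365): 251+299 > 365 → valid
(48,69,302): 48+69 ≤ 302 → not valid
3 of the 6 triples form a triangle.

3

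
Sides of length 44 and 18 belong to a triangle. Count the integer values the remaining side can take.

35

The third side lies in the open interval (26, 62).
Integers from 27 to 61 inclusive: 61 − 27 + 1 = 35.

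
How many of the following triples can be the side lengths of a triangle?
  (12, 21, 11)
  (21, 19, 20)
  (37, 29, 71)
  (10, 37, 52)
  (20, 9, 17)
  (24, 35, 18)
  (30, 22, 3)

(11,12,21): 11+12 > 21 → valid
(19,20,21): 19+20 > 21 → valid
(29,37,71): 29+37 ≤ 71 → not valid
(10,37,52): 10+37 ≤ 52 → not valid
(9,17,20): 9+17 > 20 → valid
(18,24,35): 18+24 > 35 → valid
(3,22,30): 3+22 ≤ 30 → not valid
4 of the 7 triples form a triangle.

4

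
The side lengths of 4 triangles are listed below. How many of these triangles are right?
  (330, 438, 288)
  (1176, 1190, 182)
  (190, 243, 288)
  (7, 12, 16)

2

(330,438,288): 288²+330² = 191844 = 438² → right
(1176,1190,182): 182²+1176² = 1416100 = 1190² → right
(190,243,288): 190²+243² = 95149 > 82944 = 288² → acute
(7,12,16): 7²+12² = 193 < 256 = 16² → obtuse
2 of the 4 are right.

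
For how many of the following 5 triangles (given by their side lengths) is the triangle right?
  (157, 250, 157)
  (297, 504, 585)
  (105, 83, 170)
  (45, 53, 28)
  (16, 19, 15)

2

(157,250,157): 157²+157² = 49298 < 62500 = 250² → obtuse
(297,504,585): 297²+504² = 342225 = 585² → right
(105,83,170): 83²+105² = 17914 < 28900 = 170² → obtuse
(45,53,28): 28²+45² = 2809 = 53² → right
(16,19,15): 15²+16² = 481 > 361 = 19² → acute
2 of the 5 are right.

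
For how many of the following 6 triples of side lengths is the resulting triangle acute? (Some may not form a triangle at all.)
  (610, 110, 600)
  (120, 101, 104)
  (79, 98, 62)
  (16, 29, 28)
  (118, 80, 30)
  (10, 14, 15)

(610,110,600): 110²+600² = 372100 = 610² → right
(120,101,104): 101²+104² = 21017 > 14400 = 120² → acute
(79,98,62): 62²+79² = 10085 > 9604 = 98² → acute
(16,29,28): 16²+28² = 1040 > 841 = 29² → acute
(118,80,30): 30+80 ≤ 118, not a triangle
(10,14,15): 10²+14² = 296 > 225 = 15² → acute
4 of the 6 are acute.

4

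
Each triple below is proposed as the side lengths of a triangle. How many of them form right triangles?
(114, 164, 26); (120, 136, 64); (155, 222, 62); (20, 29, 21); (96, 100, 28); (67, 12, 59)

(114,164,26): 26+114 ≤ 164, not a triangle
(120,136,64): 64²+120² = 18496 = 136² → right
(155,222,62): 62+155 ≤ 222, not a triangle
(20,29,21): 20²+21² = 841 = 29² → right
(96,100,28): 28²+96² = 10000 = 100² → right
(67,12,59): 12²+59² = 3625 < 4489 = 67² → obtuse
3 of the 6 are right.

3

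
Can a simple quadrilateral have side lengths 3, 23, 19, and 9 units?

A quadrilateral exists iff every side is shorter than the sum of the others — equivalently, the longest side is less than the sum of the rest.
Longest side 23 < 31 (sum of the remaining 3), so yes.

Yes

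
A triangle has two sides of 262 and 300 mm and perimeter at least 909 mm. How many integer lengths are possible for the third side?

Triangle inequality: 38 < x < 562. Perimeter ≥ 909 gives x ≥ 909 − 262 − 300 = 347.
So 347 ≤ x < 562; integers 347 through 561: 215 values.

215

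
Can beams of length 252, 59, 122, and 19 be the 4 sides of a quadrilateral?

For a quadrilateral, each side must be shorter than the sum of the others.
Here the longest side is 252, but the remaining 3 sides sum to only 200.

No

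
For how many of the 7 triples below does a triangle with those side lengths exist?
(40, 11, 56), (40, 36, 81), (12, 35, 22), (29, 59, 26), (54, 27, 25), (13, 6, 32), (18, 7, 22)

(11,40,56): 11+40 ≤ 56 → not valid
(36,40,81): 36+40 ≤ 81 → not valid
(12,22,35): 12+22 ≤ 35 → not valid
(26,29,59): 26+29 ≤ 59 → not valid
(25,27,54): 25+27 ≤ 54 → not valid
(6,13,32): 6+13 ≤ 32 → not valid
(7,18,22): 7+18 > 22 → valid
1 of the 7 triples forms a triangle.

1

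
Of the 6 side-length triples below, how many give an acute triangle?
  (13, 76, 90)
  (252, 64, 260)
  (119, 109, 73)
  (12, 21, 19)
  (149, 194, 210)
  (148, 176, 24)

(13,76,90): 13+76 ≤ 90, not a triangle
(252,64,260): 64²+252² = 67600 = 260² → right
(119,109,73): 73²+109² = 17210 > 14161 = 119² → acute
(12,21,19): 12²+19² = 505 > 441 = 21² → acute
(149,194,210): 149²+194² = 59837 > 44100 = 210² → acute
(148,176,24): 24+148 ≤ 176, not a triangle
3 of the 6 are acute.

3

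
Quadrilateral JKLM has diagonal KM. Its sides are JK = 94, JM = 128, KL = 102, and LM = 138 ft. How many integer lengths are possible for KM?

From triangle JKM: 34 < KM < 222.
From triangle LKM: 36 < KM < 240.
Intersection: 36 < KM < 222, so integers 37 through 221: 185 values.

185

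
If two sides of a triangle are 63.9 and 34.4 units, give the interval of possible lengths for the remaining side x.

By the triangle inequality, x must be less than 63.9 + 34.4 = 98.3 and greater than |63.9 − 34.4| = 29.5.

29.5 < x < 98.3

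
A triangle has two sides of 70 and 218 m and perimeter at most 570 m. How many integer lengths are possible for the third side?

134

Triangle inequality: 148 < x < 288. Perimeter ≤ 570 gives x ≤ 570 − 70 − 218 = 282.
So 148 < x ≤ 282; integers 149 through 282: 134 values.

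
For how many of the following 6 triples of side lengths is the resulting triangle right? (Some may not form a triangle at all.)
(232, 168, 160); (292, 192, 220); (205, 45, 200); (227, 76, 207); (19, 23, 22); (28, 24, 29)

3

(232,168,160): 160²+168² = 53824 = 232² → right
(292,192,220): 192²+220² = 85264 = 292² → right
(205,45,200): 45²+200² = 42025 = 205² → right
(227,76,207): 76²+207² = 48625 < 51529 = 227² → obtuse
(19,23,22): 19²+22² = 845 > 529 = 23² → acute
(28,24,29): 24²+28² = 1360 > 841 = 29² → acute
3 of the 6 are right.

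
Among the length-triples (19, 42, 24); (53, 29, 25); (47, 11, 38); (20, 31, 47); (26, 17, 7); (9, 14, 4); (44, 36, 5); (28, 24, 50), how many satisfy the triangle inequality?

(19,24,42): 19+24 > 42 → valid
(25,29,53): 25+29 > 53 → valid
(11,38,47): 11+38 > 47 → valid
(20,31,47): 20+31 > 47 → valid
(7,17,26): 7+17 ≤ 26 → not valid
(4,9,14): 4+9 ≤ 14 → not valid
(5,36,44): 5+36 ≤ 44 → not valid
(24,28,50): 24+28 > 50 → valid
5 of the 8 triples form a triangle.

5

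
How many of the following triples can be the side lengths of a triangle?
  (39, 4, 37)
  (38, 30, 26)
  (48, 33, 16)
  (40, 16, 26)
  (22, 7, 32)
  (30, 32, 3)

(4,37,39): 4+37 > 39 → valid
(26,30,38): 26+30 > 38 → valid
(16,33,48): 16+33 > 48 → valid
(16,26,40): 16+26 > 40 → valid
(7,22,32): 7+22 ≤ 32 → not valid
(3,30,32): 3+30 > 32 → valid
5 of the 6 triples form a triangle.

5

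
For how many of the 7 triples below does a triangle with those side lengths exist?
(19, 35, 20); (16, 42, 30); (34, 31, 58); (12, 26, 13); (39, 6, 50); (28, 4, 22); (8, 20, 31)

(19,20,35): 19+20 > 35 → valid
(16,30,42): 16+30 > 42 → valid
(31,34,58): 31+34 > 58 → valid
(12,13,26): 12+13 ≤ 26 → not valid
(6,39,50): 6+39 ≤ 50 → not valid
(4,22,28): 4+22 ≤ 28 → not valid
(8,20,31): 8+20 ≤ 31 → not valid
3 of the 7 triples form a triangle.

3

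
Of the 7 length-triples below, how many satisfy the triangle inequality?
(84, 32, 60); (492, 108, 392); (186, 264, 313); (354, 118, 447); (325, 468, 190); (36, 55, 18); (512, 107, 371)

(32,60,84): 32+60 > 84 → valid
(108,392,492): 108+392 > 492 → valid
(186,264,313): 186+264 > 313 → valid
(118,354,447): 118+354 > 447 → valid
(190,325,468): 190+325 > 468 → valid
(18,36,55): 18+36 ≤ 55 → not valid
(107,371,512): 107+371 ≤ 512 → not valid
5 of the 7 triples form a triangle.

5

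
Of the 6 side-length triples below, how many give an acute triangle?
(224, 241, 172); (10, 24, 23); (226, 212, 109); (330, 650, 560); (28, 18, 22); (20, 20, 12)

5

(224,241,172): 172²+224² = 79760 > 58081 = 241² → acute
(10,24,23): 10²+23² = 629 > 576 = 24² → acute
(226,212,109): 109²+212² = 56825 > 51076 = 226² → acute
(330,650,560): 330²+560² = 422500 = 650² → right
(28,18,22): 18²+22² = 808 > 784 = 28² → acute
(20,20,12): 12²+20² = 544 > 400 = 20² → acute
5 of the 6 are acute.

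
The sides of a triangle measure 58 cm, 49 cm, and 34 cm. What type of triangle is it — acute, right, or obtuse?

acute

Compare the square of the longest side to the sum of squares of the other two: 34² + 49² = 3557 > 3364 = 58².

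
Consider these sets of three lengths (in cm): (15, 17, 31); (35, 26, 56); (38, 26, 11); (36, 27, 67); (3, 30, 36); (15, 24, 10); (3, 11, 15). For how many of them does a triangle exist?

3

(15,17,31): 15+17 > 31 → valid
(26,35,56): 26+35 > 56 → valid
(11,26,38): 11+26 ≤ 38 → not valid
(27,36,67): 27+36 ≤ 67 → not valid
(3,30,36): 3+30 ≤ 36 → not valid
(10,15,24): 10+15 > 24 → valid
(3,11,15): 3+11 ≤ 15 → not valid
3 of the 7 triples form a triangle.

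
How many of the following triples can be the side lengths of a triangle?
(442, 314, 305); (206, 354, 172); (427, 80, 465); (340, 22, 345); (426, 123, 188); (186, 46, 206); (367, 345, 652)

(305,314,442): 305+314 > 442 → valid
(172,206,354): 172+206 > 354 → valid
(80,427,465): 80+427 > 465 → valid
(22,340,345): 22+340 > 345 → valid
(123,188,426): 123+188 ≤ 426 → not valid
(46,186,206): 46+186 > 206 → valid
(345,367,652): 345+367 > 652 → valid
6 of the 7 triples form a triangle.

6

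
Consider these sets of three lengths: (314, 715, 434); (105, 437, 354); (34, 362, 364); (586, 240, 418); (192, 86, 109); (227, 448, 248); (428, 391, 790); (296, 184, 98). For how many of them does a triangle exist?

(314,434,715): 314+434 > 715 → valid
(105,354,437): 105+354 > 437 → valid
(34,362,364): 34+362 > 364 → valid
(240,418,586): 240+418 > 586 → valid
(86,109,192): 86+109 > 192 → valid
(227,248,448): 227+248 > 448 → valid
(391,428,790): 391+428 > 790 → valid
(98,184,296): 98+184 ≤ 296 → not valid
7 of the 8 triples form a triangle.

7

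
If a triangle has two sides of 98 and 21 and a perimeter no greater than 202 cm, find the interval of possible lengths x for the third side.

Triangle inequality alone gives 77 < x < 119.
The perimeter condition gives x ≤ 202 − 98 − 21 = 83.
Intersecting the two: 77 < x ≤ 83.

77 < x ≤ 83 cm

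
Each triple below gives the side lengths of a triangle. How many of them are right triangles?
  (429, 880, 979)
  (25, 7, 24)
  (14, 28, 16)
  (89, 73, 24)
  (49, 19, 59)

(429,880,979): 429²+880² = 958441 = 979² → right
(25,7,24): 7²+24² = 625 = 25² → right
(14,28,16): 14²+16² = 452 < 784 = 28² → obtuse
(89,73,24): 24²+73² = 5905 < 7921 = 89² → obtuse
(49,19,59): 19²+49² = 2762 < 3481 = 59² → obtuse
2 of the 5 are right.

2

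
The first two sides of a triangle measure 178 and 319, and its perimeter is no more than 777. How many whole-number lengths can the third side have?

Triangle inequality: 141 < x < 497. Perimeter ≤ 777 gives x ≤ 777 − 178 − 319 = 280.
So 141 < x ≤ 280; integers 142 through 280: 139 values.

139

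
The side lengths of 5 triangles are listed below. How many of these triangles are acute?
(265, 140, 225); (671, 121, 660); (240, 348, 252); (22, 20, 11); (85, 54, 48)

1

(265,140,225): 140²+225² = 70225 = 265² → right
(671,121,660): 121²+660² = 450241 = 671² → right
(240,348,252): 240²+252² = 121104 = 348² → right
(22,20,11): 11²+20² = 521 > 484 = 22² → acute
(85,54,48): 48²+54² = 5220 < 7225 = 85² → obtuse
1 of the 5 is acute.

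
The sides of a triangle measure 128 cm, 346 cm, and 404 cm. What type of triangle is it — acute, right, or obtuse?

obtuse

Compare the square of the longest side to the sum of squares of the other two: 128² + 346² = 136100 < 163216 = 404².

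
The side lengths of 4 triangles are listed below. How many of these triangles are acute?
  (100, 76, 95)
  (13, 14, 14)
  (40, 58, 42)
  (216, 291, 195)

2

(100,76,95): 76²+95² = 14801 > 10000 = 100² → acute
(13,14,14): 13²+14² = 365 > 196 = 14² → acute
(40,58,42): 40²+42² = 3364 = 58² → right
(216,291,195): 195²+216² = 84681 = 291² → right
2 of the 4 are acute.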